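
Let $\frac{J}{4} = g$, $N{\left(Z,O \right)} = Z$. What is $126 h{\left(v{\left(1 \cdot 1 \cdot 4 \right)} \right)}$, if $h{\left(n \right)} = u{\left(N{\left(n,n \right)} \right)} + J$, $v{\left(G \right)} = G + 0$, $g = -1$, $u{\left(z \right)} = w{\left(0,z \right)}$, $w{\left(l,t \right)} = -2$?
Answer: $-756$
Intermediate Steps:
$u{\left(z \right)} = -2$
$J = -4$ ($J = 4 \left(-1\right) = -4$)
$v{\left(G \right)} = G$
$h{\left(n \right)} = -6$ ($h{\left(n \right)} = -2 - 4 = -6$)
$126 h{\left(v{\left(1 \cdot 1 \cdot 4 \right)} \right)} = 126 \left(-6\right) = -756$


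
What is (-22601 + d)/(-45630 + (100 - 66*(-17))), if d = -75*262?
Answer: 42251/44408 ≈ 0.95143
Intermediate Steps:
d = -19650
(-22601 + d)/(-45630 + (100 - 66*(-17))) = (-22601 - 19650)/(-45630 + (100 - 66*(-17))) = -42251/(-45630 + (100 + 1122)) = -42251/(-45630 + 1222) = -42251/(-44408) = -42251*(-1/44408) = 42251/44408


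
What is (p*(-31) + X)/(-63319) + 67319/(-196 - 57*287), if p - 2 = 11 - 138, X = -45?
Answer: -617996773/149749435 ≈ -4.1269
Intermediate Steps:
p = -125 (p = 2 + (11 - 138) = 2 - 127 = -125)
(p*(-31) + X)/(-63319) + 67319/(-196 - 57*287) = (-125*(-31) - 45)/(-63319) + 67319/(-196 - 57*287) = (3875 - 45)*(-1/63319) + 67319/(-196 - 16359) = 3830*(-1/63319) + 67319/(-16555) = -3830/63319 + 67319*(-1/16555) = -3830/63319 - 9617/2365 = -617996773/149749435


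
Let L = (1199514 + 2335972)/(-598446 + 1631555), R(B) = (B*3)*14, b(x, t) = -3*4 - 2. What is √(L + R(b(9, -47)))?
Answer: I*√623928210652054/1033109 ≈ 24.178*I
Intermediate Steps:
b(x, t) = -14 (b(x, t) = -12 - 2 = -14)
R(B) = 42*B (R(B) = (3*B)*14 = 42*B)
L = 3535486/1033109 ≈ 3.4222
√(L + R(b(9, -47))) = √(3535486/1033109 + 42*(-14)) = √(3535486/1033109 - 588) = √(-603932606/1033109) = I*√623928210652054/1033109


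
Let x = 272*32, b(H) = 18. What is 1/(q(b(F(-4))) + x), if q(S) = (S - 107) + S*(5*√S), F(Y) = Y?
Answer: 1723/14814485 - 54*√2/14814485 ≈ 0.00011115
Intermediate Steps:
x = 8704
q(S) = -107 + S + 5*S^(3/2) (q(S) = (-107 + S) + 5*S^(3/2) = -107 + S + 5*S^(3/2))
1/(q(b(F(-4))) + x) = 1/((-107 + 18 + 5*18^(3/2)) + 8704) = 1/((-107 + 18 + 5*(54*√2)) + 8704) = 1/((-107 + 18 + 270*√2) + 8704) = 1/((-89 + 270*√2) + 8704) = 1/(8615 + 270*√2)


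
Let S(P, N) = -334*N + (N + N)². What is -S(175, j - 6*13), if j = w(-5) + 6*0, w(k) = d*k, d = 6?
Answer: -82728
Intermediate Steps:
w(k) = 6*k
j = -30 (j = 6*(-5) + 6*0 = -30 + 0 = -30)
S(P, N) = -334*N + 4*N² (S(P, N) = -334*N + (2*N)² = -334*N + 4*N²)
-S(175, j - 6*13) = -2*(-30 - 6*13)*(-167 + 2*(-30 - 6*13)) = -2*(-30 - 78)*(-167 + 2*(-30 - 78)) = -2*(-108)*(-167 + 2*(-108)) = -2*(-108)*(-167 - 216) = -2*(-108)*(-383) = -1*82728 = -82728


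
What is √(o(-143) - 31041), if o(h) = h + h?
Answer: I*√31327 ≈ 176.99*I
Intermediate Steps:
o(h) = 2*h
√(o(-143) - 31041) = √(2*(-143) - 31041) = √(-286 - 31041) = √(-31327) = I*√31327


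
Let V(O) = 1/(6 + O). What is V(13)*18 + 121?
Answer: 2317/19 ≈ 121.95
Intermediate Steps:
V(13)*18 + 121 = 18/(6 + 13) + 121 = 18/19 + 121 = 2317/19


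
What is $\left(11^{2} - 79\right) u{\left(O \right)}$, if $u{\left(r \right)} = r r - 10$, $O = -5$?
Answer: $630$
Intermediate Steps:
$u{\left(r \right)} = -10 + r^{2}$ ($u{\left(r \right)} = r^{2} - 10 = -10 + r^{2}$)
$\left(11^{2} - 79\right) u{\left(O \right)} = \left(11^{2} - 79\right) \left(-10 + \left(-5\right)^{2}\right) = \left(121 - 79\right) \left(-10 + 25\right) = 42 \cdot 15 = 630$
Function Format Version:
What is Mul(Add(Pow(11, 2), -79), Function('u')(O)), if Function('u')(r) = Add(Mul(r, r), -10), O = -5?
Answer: 630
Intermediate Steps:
Function('u')(r) = Add(-10, Pow(r, 2)) (Function('u')(r) = Add(Pow(r, 2), -10) = Add(-10, Pow(r, 2)))
Mul(Add(Pow(11, 2), -79), Function('u')(O)) = Mul(Add(Pow(11, 2), -79), Add(-10, Pow(-5, 2))) = Mul(Add(121, -79), Add(-10, 25)) = Mul(42, 15) = 630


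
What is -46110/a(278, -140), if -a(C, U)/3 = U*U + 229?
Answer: 15370/19829 ≈ 0.77513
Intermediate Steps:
a(C, U) = -687 - 3*U² (a(C, U) = -3*(U*U + 229) = -3*(U² + 229) = -3*(229 + U²) = -687 - 3*U²)
-46110/a(278, -140) = -46110/(-687 - 3*(-140)²) = -46110/(-687 - 3*19600) = -46110/(-687 - 58800) = -46110/(-59487) = -46110*(-1/59487) = 15370/19829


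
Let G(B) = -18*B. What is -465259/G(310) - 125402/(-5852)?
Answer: 855609707/8163540 ≈ 104.81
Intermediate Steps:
-465259/G(310) - 125402/(-5852) = -465259/((-18*310)) - 125402/(-5852) = -465259/(-5580) - 125402*(-1/5852) = -465259*(-1/5580) + 62701/2926 = 465259/5580 + 62701/2926 = 855609707/8163540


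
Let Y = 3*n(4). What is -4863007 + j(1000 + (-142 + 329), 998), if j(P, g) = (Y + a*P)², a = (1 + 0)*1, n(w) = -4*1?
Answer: -3482382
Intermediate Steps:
n(w) = -4
Y = -12 (Y = 3*(-4) = -12)
a = 1 (a = 1*1 = 1)
j(P, g) = (-12 + P)² (j(P, g) = (-12 + 1*P)² = (-12 + P)²)
-4863007 + j(1000 + (-142 + 329), 998) = -4863007 + (-12 + (1000 + (-142 + 329)))² = -4863007 + (-12 + (1000 + 187))² = -4863007 + (-12 + 1187)² = -4863007 + 1175² = -4863007 + 1380625 = -3482382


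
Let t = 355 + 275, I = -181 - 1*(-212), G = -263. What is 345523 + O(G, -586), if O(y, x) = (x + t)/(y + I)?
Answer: 20040323/58 ≈ 3.4552e+5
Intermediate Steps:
I = 31 (I = -181 + 212 = 31)
t = 630
O(y, x) = (630 + x)/(31 + y) (O(y, x) = (x + 630)/(y + 31) = (630 + x)/(31 + y))
345523 + O(G, -586) = 345523 + (630 - 586)/(31 - 263) = 345523 + 44/(-232) = 345523 - 1/232*44 = 345523 - 11/58 = 20040323/58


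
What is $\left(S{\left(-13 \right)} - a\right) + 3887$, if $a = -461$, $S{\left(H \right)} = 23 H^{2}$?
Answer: $8235$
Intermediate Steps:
$\left(S{\left(-13 \right)} - a\right) + 3887 = \left(23 \left(-13\right)^{2} - -461\right) + 3887 = \left(23 \cdot 169 + 461\right) + 3887 = \left(3887 + 461\right) + 3887 = 4348 + 3887 = 8235$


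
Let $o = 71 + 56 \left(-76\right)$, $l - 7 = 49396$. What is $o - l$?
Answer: $-53588$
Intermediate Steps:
$l = 49403$ ($l = 7 + 49396 = 49403$)
$o = -4185$ ($o = 71 - 4256 = -4185$)
$o - l = -4185 - 49403 = -53588$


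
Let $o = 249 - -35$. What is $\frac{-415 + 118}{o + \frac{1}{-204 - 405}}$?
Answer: $- \frac{180873}{172955} \approx -1.0458$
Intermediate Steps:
$o = 284$ ($o = 249 + 35 = 284$)
$\frac{-415 + 118}{o + \frac{1}{-204 - 405}} = \frac{-415 + 118}{284 + \frac{1}{-204 - 405}} = - \frac{297}{284 + \frac{1}{-609}} = - \frac{297}{284 - \frac{1}{609}} = - \frac{297}{\frac{172955}{609}} = \left(-297\right) \frac{609}{172955} = - \frac{180873}{172955}$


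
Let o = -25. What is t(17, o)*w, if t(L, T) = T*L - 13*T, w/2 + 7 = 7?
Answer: 0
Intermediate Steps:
w = 0 (w = -14 + 2*7 = -14 + 14 = 0)
t(L, T) = -13*T + L*T (t(L, T) = L*T - 13*T = -13*T + L*T)
t(17, o)*w = -25*(-13 + 17)*0 = -25*4*0 = -100*0 = 0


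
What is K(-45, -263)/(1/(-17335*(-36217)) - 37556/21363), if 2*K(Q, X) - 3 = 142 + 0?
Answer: -1944762456191325/47156943112114 ≈ -41.240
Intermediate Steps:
K(Q, X) = 145/2 (K(Q, X) = 3/2 + (142 + 0)/2 = 3/2 + (1/2)*142 = 3/2 + 71 = 145/2)
K(-45, -263)/(1/(-17335*(-36217)) - 37556/21363) = 145/(2*(1/(-17335*(-36217)) - 37556/21363)) = 145/(2*(-1/17335*(-1/36217) - 37556*1/21363)) = 145/(2*(1/627821695 - 37556/21363)) = 145/(2*(-23578471556057/13412154870285)) = (145/2)*(-13412154870285/23578471556057) = -1944762456191325/47156943112114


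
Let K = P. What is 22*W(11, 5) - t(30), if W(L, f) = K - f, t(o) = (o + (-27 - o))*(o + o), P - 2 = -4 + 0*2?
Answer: 1466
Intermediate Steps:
P = -2 (P = 2 + (-4 + 0*2) = 2 + (-4 + 0) = 2 - 4 = -2)
t(o) = -54*o
K = -2
W(L, f) = -2 - f
22*W(11, 5) - t(30) = 22*(-2 - 1*5) - (-54)*30 = 22*(-2 - 5) - 1*(-1620) = 22*(-7) + 1620 = -154 + 1620 = 1466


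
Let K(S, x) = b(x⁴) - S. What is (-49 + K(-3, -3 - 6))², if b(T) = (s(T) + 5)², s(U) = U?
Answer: 1858671273536100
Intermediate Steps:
b(T) = (5 + T)² (b(T) = (T + 5)² = (5 + T)²)
K(S, x) = (5 + x⁴)² - S
(-49 + K(-3, -3 - 6))² = (-49 + ((5 + (-3 - 6)⁴)² - 1*(-3)))² = (-49 + ((5 + (-9)⁴)² + 3))² = (-49 + ((5 + 6561)² + 3))² = (-49 + (6566² + 3))² = (-49 + (43112356 + 3))² = (-49 + 43112359)² = 43112310² = 1858671273536100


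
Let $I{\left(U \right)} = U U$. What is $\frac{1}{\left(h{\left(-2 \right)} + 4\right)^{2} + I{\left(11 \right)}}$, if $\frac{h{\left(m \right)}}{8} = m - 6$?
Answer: $\frac{1}{3721} \approx 0.00026874$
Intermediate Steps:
$I{\left(U \right)} = U^{2}$
$h{\left(m \right)} = -48 + 8 m$ ($h{\left(m \right)} = 8 \left(m - 6\right) = 8 \left(-6 + m\right) = -48 + 8 m$)
$\frac{1}{\left(h{\left(-2 \right)} + 4\right)^{2} + I{\left(11 \right)}} = \frac{1}{\left(\left(-48 + 8 \left(-2\right)\right) + 4\right)^{2} + 11^{2}} = \frac{1}{\left(\left(-48 - 16\right) + 4\right)^{2} + 121} = \frac{1}{\left(-64 + 4\right)^{2} + 121} = \frac{1}{\left(-60\right)^{2} + 121} = \frac{1}{3600 + 121} = \frac{1}{3721}$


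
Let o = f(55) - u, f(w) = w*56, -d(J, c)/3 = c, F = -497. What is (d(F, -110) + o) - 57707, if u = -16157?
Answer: -38140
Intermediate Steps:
d(J, c) = -3*c
f(w) = 56*w
o = 19237 (o = 56*55 - 1*(-16157) = 3080 + 16157 = 19237)
(d(F, -110) + o) - 57707 = (-3*(-110) + 19237) - 57707 = (330 + 19237) - 57707 = 19567 - 57707 = -38140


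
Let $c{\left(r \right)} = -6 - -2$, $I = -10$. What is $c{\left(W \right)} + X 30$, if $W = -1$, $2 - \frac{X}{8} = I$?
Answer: $2876$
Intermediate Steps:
$X = 96$ ($X = 16 - -80 = 16 + 80 = 96$)
$c{\left(r \right)} = -4$ ($c{\left(r \right)} = -6 + 2 = -4$)
$c{\left(W \right)} + X 30 = -4 + 96 \cdot 30 = -4 + 2880 = 2876$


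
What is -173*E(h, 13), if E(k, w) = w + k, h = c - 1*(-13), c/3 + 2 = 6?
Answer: -6574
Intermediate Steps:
c = 12 (c = -6 + 3*6 = -6 + 18 = 12)
h = 25 (h = 12 - 1*(-13) = 12 + 13 = 25)
E(k, w) = k + w
-173*E(h, 13) = -173*(25 + 13) = -173*38 = -6574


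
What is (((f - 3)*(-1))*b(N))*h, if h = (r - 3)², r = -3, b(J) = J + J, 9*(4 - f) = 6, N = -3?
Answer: 72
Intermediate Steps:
f = 10/3 (f = 4 - ⅑*6 = 4 - ⅔ = 10/3 ≈ 3.3333)
b(J) = 2*J
h = 36 (h = (-3 - 3)² = (-6)² = 36)
(((f - 3)*(-1))*b(N))*h = (((10/3 - 3)*(-1))*(2*(-3)))*36 = (((⅓)*(-1))*(-6))*36 = -⅓*(-6)*36 = 2*36 = 72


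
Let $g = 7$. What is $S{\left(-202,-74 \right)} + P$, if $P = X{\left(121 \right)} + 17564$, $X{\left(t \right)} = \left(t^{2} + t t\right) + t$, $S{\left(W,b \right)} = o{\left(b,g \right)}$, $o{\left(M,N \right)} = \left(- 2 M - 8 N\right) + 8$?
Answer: $47067$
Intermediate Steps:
$o{\left(M,N \right)} = 8 - 8 N - 2 M$ ($o{\left(M,N \right)} = \left(- 8 N - 2 M\right) + 8 = 8 - 8 N - 2 M$)
$S{\left(W,b \right)} = -48 - 2 b$ ($S{\left(W,b \right)} = 8 - 56 - 2 b = -48 - 2 b$)
$X{\left(t \right)} = t + 2 t^{2}$ ($X{\left(t \right)} = \left(t^{2} + t^{2}\right) + t = 2 t^{2} + t = t + 2 t^{2}$)
$P = 46967$ ($P = 121 \left(1 + 2 \cdot 121\right) + 17564 = 121 \left(1 + 242\right) + 17564 = 121 \cdot 243 + 17564 = 29403 + 17564 = 46967$)
$S{\left(-202,-74 \right)} + P = \left(-48 - -148\right) + 46967 = \left(-48 + 148\right) + 46967 = 100 + 46967 = 47067$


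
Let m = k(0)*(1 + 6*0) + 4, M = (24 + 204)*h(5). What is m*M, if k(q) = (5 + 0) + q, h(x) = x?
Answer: 10260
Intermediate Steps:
k(q) = 5 + q
M = 1140 (M = (24 + 204)*5 = 228*5 = 1140)
m = 9 (m = (5 + 0)*(1 + 6*0) + 4 = 5*(1 + 0) + 4 = 5*1 + 4 = 5 + 4 = 9)
m*M = 9*1140 = 10260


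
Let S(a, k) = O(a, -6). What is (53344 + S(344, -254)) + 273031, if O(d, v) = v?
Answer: 326369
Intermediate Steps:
S(a, k) = -6
(53344 + S(344, -254)) + 273031 = (53344 - 6) + 273031 = 53338 + 273031 = 326369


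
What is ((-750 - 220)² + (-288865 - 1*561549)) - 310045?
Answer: -219559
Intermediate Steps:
((-750 - 220)² + (-288865 - 1*561549)) - 310045 = ((-970)² + (-288865 - 561549)) - 310045 = (940900 - 850414) - 310045 = 90486 - 310045 = -219559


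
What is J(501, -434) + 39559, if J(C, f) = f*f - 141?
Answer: 227774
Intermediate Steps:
J(C, f) = -141 + f² (J(C, f) = f² - 141 = -141 + f²)
J(501, -434) + 39559 = (-141 + (-434)²) + 39559 = (-141 + 188356) + 39559 = 188215 + 39559 = 227774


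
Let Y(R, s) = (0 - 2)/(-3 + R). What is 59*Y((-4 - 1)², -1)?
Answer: -59/11 ≈ -5.3636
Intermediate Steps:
Y(R, s) = -2/(-3 + R)
59*Y((-4 - 1)², -1) = 59*(-2/(-3 + (-4 - 1)²)) = 59*(-2/(-3 + (-5)²)) = 59*(-2/(-3 + 25)) = 59*(-2/22) = 59*(-2*1/22) = 59*(-1/11) = -59/11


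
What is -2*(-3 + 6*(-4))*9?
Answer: 486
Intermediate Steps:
-2*(-3 + 6*(-4))*9 = -2*(-3 - 24)*9 = -2*(-27)*9 = 54*9 = 486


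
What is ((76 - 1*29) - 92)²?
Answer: 2025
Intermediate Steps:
((76 - 1*29) - 92)² = ((76 - 29) - 92)² = (47 - 92)² = (-45)² = 2025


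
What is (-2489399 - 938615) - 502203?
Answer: -3930217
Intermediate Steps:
(-2489399 - 938615) - 502203 = -3428014 - 502203 = -3930217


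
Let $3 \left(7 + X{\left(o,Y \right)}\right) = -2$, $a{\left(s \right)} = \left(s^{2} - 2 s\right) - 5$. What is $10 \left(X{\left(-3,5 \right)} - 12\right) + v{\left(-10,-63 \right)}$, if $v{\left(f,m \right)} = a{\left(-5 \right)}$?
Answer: $- \frac{500}{3} \approx -166.67$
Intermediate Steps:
$a{\left(s \right)} = -5 + s^{2} - 2 s$
$v{\left(f,m \right)} = 30$ ($v{\left(f,m \right)} = -5 + \left(-5\right)^{2} - -10 = -5 + 25 + 10 = 30$)
$X{\left(o,Y \right)} = - \frac{23}{3}$ ($X{\left(o,Y \right)} = -7 + \frac{1}{3} \left(-2\right) = -7 - \frac{2}{3} = - \frac{23}{3}$)
$10 \left(X{\left(-3,5 \right)} - 12\right) + v{\left(-10,-63 \right)} = 10 \left(- \frac{23}{3} - 12\right) + 30 = 10 \left(- \frac{59}{3}\right) + 30 = - \frac{590}{3} + 30 = - \frac{500}{3}$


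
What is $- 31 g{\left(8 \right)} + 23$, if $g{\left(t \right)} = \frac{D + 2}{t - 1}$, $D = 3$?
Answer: $\frac{6}{7} \approx 0.85714$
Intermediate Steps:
$g{\left(t \right)} = \frac{5}{-1 + t}$ ($g{\left(t \right)} = \frac{3 + 2}{t - 1} = \frac{5}{-1 + t}$)
$- 31 g{\left(8 \right)} + 23 = - 31 \frac{5}{-1 + 8} + 23 = - 31 \cdot \frac{5}{7} + 23 = - 31 \cdot 5 \cdot \frac{1}{7} + 23 = \left(-31\right) \frac{5}{7} + 23 = - \frac{155}{7} + 23 = \frac{6}{7}$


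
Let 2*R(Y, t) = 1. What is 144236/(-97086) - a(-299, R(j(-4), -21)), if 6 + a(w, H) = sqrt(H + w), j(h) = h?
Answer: 219140/48543 - I*sqrt(1194)/2 ≈ 4.5144 - 17.277*I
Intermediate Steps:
R(Y, t) = 1/2 (R(Y, t) = (1/2)*1 = 1/2)
a(w, H) = -6 + sqrt(H + w)
144236/(-97086) - a(-299, R(j(-4), -21)) = 144236/(-97086) - (-6 + sqrt(1/2 - 299)) = 144236*(-1/97086) - (-6 + sqrt(-597/2)) = -72118/48543 - (-6 + I*sqrt(1194)/2) = -72118/48543 + (6 - I*sqrt(1194)/2) = 219140/48543 - I*sqrt(1194)/2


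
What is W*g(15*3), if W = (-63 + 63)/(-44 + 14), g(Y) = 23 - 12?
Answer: 0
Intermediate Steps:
g(Y) = 11
W = 0 (W = 0/(-30) = 0*(-1/30) = 0)
W*g(15*3) = 0*11 = 0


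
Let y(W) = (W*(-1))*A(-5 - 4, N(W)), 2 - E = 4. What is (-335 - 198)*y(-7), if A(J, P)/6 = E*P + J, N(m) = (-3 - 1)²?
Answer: 917826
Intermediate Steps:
E = -2 (E = 2 - 1*4 = 2 - 4 = -2)
N(m) = 16 (N(m) = (-4)² = 16)
A(J, P) = -12*P + 6*J (A(J, P) = 6*(-2*P + J) = 6*(J - 2*P) = -12*P + 6*J)
y(W) = 246*W (y(W) = (W*(-1))*(-12*16 + 6*(-5 - 4)) = (-W)*(-192 + 6*(-9)) = (-W)*(-192 - 54) = -W*(-246) = 246*W)
(-335 - 198)*y(-7) = (-335 - 198)*(246*(-7)) = -533*(-1722) = 917826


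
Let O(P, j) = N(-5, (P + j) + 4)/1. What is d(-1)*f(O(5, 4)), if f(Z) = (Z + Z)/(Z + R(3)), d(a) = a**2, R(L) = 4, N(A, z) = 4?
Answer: 1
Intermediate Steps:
O(P, j) = 4 (O(P, j) = 4/1 = 4*1 = 4)
f(Z) = 2*Z/(4 + Z) (f(Z) = (Z + Z)/(Z + 4) = (2*Z)/(4 + Z) = 2*Z/(4 + Z))
d(-1)*f(O(5, 4)) = (-1)**2*(2*4/(4 + 4)) = 1*(2*4/8) = 1*(2*4*(1/8)) = 1*1 = 1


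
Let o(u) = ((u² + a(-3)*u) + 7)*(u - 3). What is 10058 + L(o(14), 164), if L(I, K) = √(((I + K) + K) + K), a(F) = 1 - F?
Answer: 10058 + √3341 ≈ 10116.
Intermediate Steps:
o(u) = (-3 + u)*(7 + u² + 4*u) (o(u) = ((u² + (1 - 1*(-3))*u) + 7)*(u - 3) = ((u² + (1 + 3)*u) + 7)*(-3 + u) = ((u² + 4*u) + 7)*(-3 + u) = (7 + u² + 4*u)*(-3 + u) = (-3 + u)*(7 + u² + 4*u))
L(I, K) = √(I + 3*K) (L(I, K) = √((I + 2*K) + K) = √(I + 3*K))
10058 + L(o(14), 164) = 10058 + √((-21 + 14² + 14³ - 5*14) + 3*164) = 10058 + √((-21 + 196 + 2744 - 70) + 492) = 10058 + √(2849 + 492) = 10058 + √3341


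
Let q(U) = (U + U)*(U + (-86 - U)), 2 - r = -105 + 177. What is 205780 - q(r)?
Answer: 193740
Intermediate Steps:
r = -70 (r = 2 - (-105 + 177) = 2 - 1*72 = 2 - 72 = -70)
q(U) = -172*U (q(U) = (2*U)*(-86) = -172*U)
205780 - q(r) = 205780 - (-172)*(-70) = 205780 - 1*12040 = 205780 - 12040 = 193740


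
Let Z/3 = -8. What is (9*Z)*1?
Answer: -216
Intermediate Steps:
Z = -24 (Z = 3*(-8) = -24)
(9*Z)*1 = (9*(-24))*1 = -216*1 = -216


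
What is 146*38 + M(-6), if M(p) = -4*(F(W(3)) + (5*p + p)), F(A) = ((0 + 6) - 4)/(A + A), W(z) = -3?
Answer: 17080/3 ≈ 5693.3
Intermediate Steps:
F(A) = 1/A (F(A) = (6 - 4)/((2*A)) = 2*(1/(2*A)) = 1/A)
M(p) = 4/3 - 24*p (M(p) = -4*(1/(-3) + (5*p + p)) = -4*(-⅓ + 6*p) = 4/3 - 24*p)
146*38 + M(-6) = 146*38 + (4/3 - 24*(-6)) = 5548 + (4/3 + 144) = 5548 + 436/3 = 17080/3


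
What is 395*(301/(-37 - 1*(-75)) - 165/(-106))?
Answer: 3769880/1007 ≈ 3743.7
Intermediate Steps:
395*(301/(-37 - 1*(-75)) - 165/(-106)) = 395*(301/(-37 + 75) - 165*(-1/106)) = 395*(301/38 + 165/106) = 395*(9544/1007) = 3769880/1007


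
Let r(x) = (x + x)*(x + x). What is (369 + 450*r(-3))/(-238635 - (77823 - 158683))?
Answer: -16569/157775 ≈ -0.10502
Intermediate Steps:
r(x) = 4*x² (r(x) = (2*x)*(2*x) = 4*x²)
(369 + 450*r(-3))/(-238635 - (77823 - 158683)) = (369 + 450*(4*(-3)²))/(-238635 - (77823 - 158683)) = (369 + 450*(4*9))/(-238635 - 1*(-80860)) = (369 + 450*36)/(-238635 + 80860) = (369 + 16200)/(-157775) = 16569*(-1/157775) = -16569/157775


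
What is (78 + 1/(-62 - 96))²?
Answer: 151856329/24964 ≈ 6083.0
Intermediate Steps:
(78 + 1/(-62 - 96))² = (78 + 1/(-158))² = (78 - 1/158)² = (12323/158)² = 151856329/24964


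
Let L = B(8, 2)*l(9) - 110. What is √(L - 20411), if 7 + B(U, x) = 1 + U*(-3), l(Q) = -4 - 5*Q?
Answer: I*√19051 ≈ 138.03*I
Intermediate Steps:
B(U, x) = -6 - 3*U (B(U, x) = -7 + (1 + U*(-3)) = -7 + (1 - 3*U) = -6 - 3*U)
L = 1360 (L = (-6 - 3*8)*(-4 - 5*9) - 110 = (-6 - 24)*(-4 - 45) - 110 = -30*(-49) - 110 = 1470 - 110 = 1360)
√(L - 20411) = √(1360 - 20411) = √(-19051) = I*√19051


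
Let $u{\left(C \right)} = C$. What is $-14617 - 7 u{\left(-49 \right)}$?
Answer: $-14274$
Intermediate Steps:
$-14617 - 7 u{\left(-49 \right)} = -14617 - -343 = -14617 + 343 = -14274$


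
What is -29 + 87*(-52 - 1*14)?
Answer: -5771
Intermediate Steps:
-29 + 87*(-52 - 1*14) = -29 + 87*(-52 - 14) = -29 + 87*(-66) = -29 - 5742 = -5771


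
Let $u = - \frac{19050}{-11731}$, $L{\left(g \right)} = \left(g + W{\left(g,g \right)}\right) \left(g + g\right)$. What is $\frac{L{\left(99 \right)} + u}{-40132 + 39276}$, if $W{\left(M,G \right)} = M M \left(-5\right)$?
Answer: $\frac{56797902789}{5020868} \approx 11312.0$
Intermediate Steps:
$W{\left(M,G \right)} = - 5 M^{2}$ ($W{\left(M,G \right)} = M^{2} \left(-5\right) = - 5 M^{2}$)
$L{\left(g \right)} = 2 g \left(g - 5 g^{2}\right)$ ($L{\left(g \right)} = \left(g - 5 g^{2}\right) \left(g + g\right) = \left(g - 5 g^{2}\right) 2 g = 2 g \left(g - 5 g^{2}\right)$)
$u = \frac{19050}{11731}$ ($u = \left(-19050\right) \left(- \frac{1}{11731}\right) = \frac{19050}{11731} \approx 1.6239$)
$\frac{L{\left(99 \right)} + u}{-40132 + 39276} = \frac{99^{2} \left(2 - 990\right) + \frac{19050}{11731}}{-40132 + 39276} = \frac{9801 \left(2 - 990\right) + \frac{19050}{11731}}{-856} = \left(9801 \left(-988\right) + \frac{19050}{11731}\right) \left(- \frac{1}{856}\right) = \left(-9683388 + \frac{19050}{11731}\right) \left(- \frac{1}{856}\right) = \left(- \frac{113595805578}{11731}\right) \left(- \frac{1}{856}\right) = \frac{56797902789}{5020868}$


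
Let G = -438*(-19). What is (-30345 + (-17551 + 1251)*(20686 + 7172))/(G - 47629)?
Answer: 454115745/39307 ≈ 11553.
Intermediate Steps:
G = 8322
(-30345 + (-17551 + 1251)*(20686 + 7172))/(G - 47629) = (-30345 + (-17551 + 1251)*(20686 + 7172))/(8322 - 47629) = (-30345 - 16300*27858)/(-39307) = (-30345 - 454085400)*(-1/39307) = -454115745*(-1/39307) = 454115745/39307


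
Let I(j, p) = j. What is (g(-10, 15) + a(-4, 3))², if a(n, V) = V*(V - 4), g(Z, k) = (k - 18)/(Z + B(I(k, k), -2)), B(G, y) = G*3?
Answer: 11664/1225 ≈ 9.5216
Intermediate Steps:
B(G, y) = 3*G
g(Z, k) = (-18 + k)/(Z + 3*k) (g(Z, k) = (k - 18)/(Z + 3*k) = (-18 + k)/(Z + 3*k))
a(n, V) = V*(-4 + V)
(g(-10, 15) + a(-4, 3))² = ((-18 + 15)/(-10 + 3*15) + 3*(-4 + 3))² = (-3/(-10 + 45) + 3*(-1))² = (-3/35 - 3)² = (-108/35)² = 11664/1225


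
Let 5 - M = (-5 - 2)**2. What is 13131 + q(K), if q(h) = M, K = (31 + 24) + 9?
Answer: 13087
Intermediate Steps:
M = -44 (M = 5 - (-5 - 2)**2 = 5 - 1*(-7)**2 = 5 - 1*49 = 5 - 49 = -44)
K = 64 (K = 55 + 9 = 64)
q(h) = -44
13131 + q(K) = 13131 - 44 = 13087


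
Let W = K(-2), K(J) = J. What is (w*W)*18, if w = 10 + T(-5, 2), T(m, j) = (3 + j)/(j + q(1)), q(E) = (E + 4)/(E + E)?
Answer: -400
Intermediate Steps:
q(E) = (4 + E)/(2*E) (q(E) = (4 + E)/((2*E)) = (4 + E)*(1/(2*E)) = (4 + E)/(2*E))
W = -2
T(m, j) = (3 + j)/(5/2 + j) (T(m, j) = (3 + j)/(j + (½)*(4 + 1)/1) = (3 + j)/(j + (½)*1*5) = (3 + j)/(j + 5/2) = (3 + j)/(5/2 + j))
w = 100/9 (w = 10 + 2*(3 + 2)/(5 + 2*2) = 10 + 2*5/(5 + 4) = 10 + 2*5/9 = 10 + 2*(⅑)*5 = 10 + 10/9 = 100/9 ≈ 11.111)
(w*W)*18 = ((100/9)*(-2))*18 = -200/9*18 = -400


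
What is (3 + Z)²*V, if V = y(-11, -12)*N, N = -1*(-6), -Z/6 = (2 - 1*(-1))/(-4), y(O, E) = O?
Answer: -7425/2 ≈ -3712.5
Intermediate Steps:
Z = 9/2 (Z = -6*(2 - 1*(-1))/(-4) = -6*(2 + 1)*(-1)/4 = -18*(-1)/4 = -6*(-¾) = 9/2 ≈ 4.5000)
N = 6
V = -66 (V = -11*6 = -66)
(3 + Z)²*V = (3 + 9/2)²*(-66) = (15/2)²*(-66) = (225/4)*(-66) = -7425/2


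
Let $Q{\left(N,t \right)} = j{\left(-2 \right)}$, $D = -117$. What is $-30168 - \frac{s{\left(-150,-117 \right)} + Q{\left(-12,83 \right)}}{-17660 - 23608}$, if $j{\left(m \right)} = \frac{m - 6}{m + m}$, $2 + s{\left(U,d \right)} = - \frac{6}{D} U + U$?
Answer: $- \frac{8092325681}{268242} \approx -30168.0$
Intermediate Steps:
$s{\left(U,d \right)} = -2 + \frac{41 U}{39}$ ($s{\left(U,d \right)} = -2 + \left(- \frac{6}{-117} U + U\right) = -2 + \left(\left(-6\right) \left(- \frac{1}{117}\right) U + U\right) = -2 + \left(\frac{2 U}{39} + U\right) = -2 + \frac{41 U}{39}$)
$j{\left(m \right)} = \frac{-6 + m}{2 m}$
$Q{\left(N,t \right)} = 2$ ($Q{\left(N,t \right)} = \frac{-6 - 2}{2 \left(-2\right)} = \frac{1}{2} \left(- \frac{1}{2}\right) \left(-8\right) = 2$)
$-30168 - \frac{s{\left(-150,-117 \right)} + Q{\left(-12,83 \right)}}{-17660 - 23608} = -30168 - \frac{\left(-2 + \frac{41}{39} \left(-150\right)\right) + 2}{-17660 - 23608} = -30168 - \frac{\left(-2 - \frac{2050}{13}\right) + 2}{-41268} = -30168 - \left(- \frac{2076}{13} + 2\right) \left(- \frac{1}{41268}\right) = -30168 - \left(- \frac{2050}{13}\right) \left(- \frac{1}{41268}\right) = -30168 - \frac{1025}{268242} = - \frac{8092325681}{268242}$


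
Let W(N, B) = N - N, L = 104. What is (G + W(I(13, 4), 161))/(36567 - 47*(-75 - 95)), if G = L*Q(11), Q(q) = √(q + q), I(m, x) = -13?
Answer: 104*√22/44557 ≈ 0.010948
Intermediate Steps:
Q(q) = √2*√q (Q(q) = √(2*q) = √2*√q)
W(N, B) = 0
G = 104*√22 (G = 104*(√2*√11) = 104*√22 ≈ 487.80)
(G + W(I(13, 4), 161))/(36567 - 47*(-75 - 95)) = (104*√22 + 0)/(36567 - 47*(-75 - 95)) = (104*√22)/(36567 - 47*(-170)) = (104*√22)/(36567 + 7990) = (104*√22)/44557 = (104*√22)*(1/44557) = 104*√22/44557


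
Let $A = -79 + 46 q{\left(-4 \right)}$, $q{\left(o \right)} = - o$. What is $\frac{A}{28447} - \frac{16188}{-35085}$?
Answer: $\frac{154727987}{332687665} \approx 0.46509$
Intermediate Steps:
$A = 105$ ($A = -79 + 46 \left(\left(-1\right) \left(-4\right)\right) = -79 + 46 \cdot 4 = -79 + 184 = 105$)
$\frac{A}{28447} - \frac{16188}{-35085} = \frac{105}{28447} - \frac{16188}{-35085} = 105 \cdot \frac{1}{28447} - - \frac{5396}{11695} = \frac{105}{28447} + \frac{5396}{11695} = \frac{154727987}{332687665}$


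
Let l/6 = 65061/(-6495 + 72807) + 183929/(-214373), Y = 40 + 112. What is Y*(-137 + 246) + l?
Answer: 4361721242537/263250044 ≈ 16569.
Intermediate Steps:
Y = 152
l = 194513545/263250044 (l = 6*(65061/(-6495 + 72807) + 183929/(-214373)) = 6*(65061/66312 + 183929*(-1/214373)) = 6*(65061*(1/66312) - 183929/214373) = 6*(7229/7368 - 183929/214373) = 6*(194513545/1579500264) = 194513545/263250044 ≈ 0.73889)
Y*(-137 + 246) + l = 152*(-137 + 246) + 194513545/263250044 = 152*109 + 194513545/263250044 = 16568 + 194513545/263250044 = 4361721242537/263250044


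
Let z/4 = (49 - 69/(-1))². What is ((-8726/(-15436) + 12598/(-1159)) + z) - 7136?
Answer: 434284892073/8945162 ≈ 48550.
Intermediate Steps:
z = 55696 (z = 4*(49 - 69/(-1))² = 4*(49 - 69*(-1))² = 4*(49 + 69)² = 4*118² = 4*13924 = 55696)
((-8726/(-15436) + 12598/(-1159)) + z) - 7136 = ((-8726/(-15436) + 12598/(-1159)) + 55696) - 7136 = ((-8726*(-1/15436) + 12598*(-1/1159)) + 55696) - 7136 = ((4363/7718 - 12598/1159) + 55696) - 7136 = (-92174647/8945162 + 55696) - 7136 = 498117568105/8945162 - 7136 = 434284892073/8945162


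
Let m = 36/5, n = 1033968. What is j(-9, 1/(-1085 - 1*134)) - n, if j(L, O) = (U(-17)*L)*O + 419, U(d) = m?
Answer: -6299480831/6095 ≈ -1.0335e+6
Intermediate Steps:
m = 36/5 (m = 36*(1/5) = 36/5 ≈ 7.2000)
U(d) = 36/5
j(L, O) = 419 + 36*L*O/5 (j(L, O) = (36*L/5)*O + 419 = 36*L*O/5 + 419 = 419 + 36*L*O/5)
j(-9, 1/(-1085 - 1*134)) - n = (419 + (36/5)*(-9)/(-1085 - 1*134)) - 1*1033968 = (419 + (36/5)*(-9)/(-1085 - 134)) - 1033968 = (419 + (36/5)*(-9)/(-1219)) - 1033968 = (419 + (36/5)*(-9)*(-1/1219)) - 1033968 = (419 + 324/6095) - 1033968 = 2554129/6095 - 1033968 = -6299480831/6095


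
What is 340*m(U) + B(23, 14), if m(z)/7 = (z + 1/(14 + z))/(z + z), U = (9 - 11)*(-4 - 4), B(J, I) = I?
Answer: 57911/48 ≈ 1206.5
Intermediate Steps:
U = 16 (U = -2*(-8) = 16)
m(z) = 7*(z + 1/(14 + z))/(2*z) (m(z) = 7*((z + 1/(14 + z))/(z + z)) = 7*((z + 1/(14 + z))/((2*z))) = 7*((z + 1/(14 + z))*(1/(2*z))) = 7*((z + 1/(14 + z))/(2*z)) = 7*(z + 1/(14 + z))/(2*z))
340*m(U) + B(23, 14) = 340*((7/2)*(1 + 16**2 + 14*16)/(16*(14 + 16))) + 14 = 340*((7/2)*(1/16)*(1 + 256 + 224)/30) + 14 = 340*((7/2)*(1/16)*(1/30)*481) + 14 = 340*(3367/960) + 14 = 57239/48 + 14 = 57911/48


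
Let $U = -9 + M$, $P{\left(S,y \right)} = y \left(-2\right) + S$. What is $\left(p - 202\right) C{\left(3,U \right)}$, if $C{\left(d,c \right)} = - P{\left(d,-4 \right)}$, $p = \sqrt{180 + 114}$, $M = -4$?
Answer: $2222 - 77 \sqrt{6} \approx 2033.4$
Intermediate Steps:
$P{\left(S,y \right)} = S - 2 y$ ($P{\left(S,y \right)} = - 2 y + S = S - 2 y$)
$U = -13$ ($U = -9 - 4 = -13$)
$p = 7 \sqrt{6}$ ($p = \sqrt{294} = 7 \sqrt{6} \approx 17.146$)
$C{\left(d,c \right)} = -8 - d$ ($C{\left(d,c \right)} = - (d - -8) = - (d + 8) = - (8 + d) = -8 - d$)
$\left(p - 202\right) C{\left(3,U \right)} = \left(7 \sqrt{6} - 202\right) \left(-8 - 3\right) = \left(-202 + 7 \sqrt{6}\right) \left(-8 - 3\right) = \left(-202 + 7 \sqrt{6}\right) \left(-11\right) = 2222 - 77 \sqrt{6}$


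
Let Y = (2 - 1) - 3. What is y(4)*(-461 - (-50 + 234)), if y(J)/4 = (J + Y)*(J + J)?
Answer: -41280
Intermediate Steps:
Y = -2 (Y = 1 - 3 = -2)
y(J) = 8*J*(-2 + J) (y(J) = 4*((J - 2)*(J + J)) = 4*((-2 + J)*(2*J)) = 4*(2*J*(-2 + J)) = 8*J*(-2 + J))
y(4)*(-461 - (-50 + 234)) = (8*4*(-2 + 4))*(-461 - (-50 + 234)) = (8*4*2)*(-461 - 1*184) = 64*(-461 - 184) = 64*(-645) = -41280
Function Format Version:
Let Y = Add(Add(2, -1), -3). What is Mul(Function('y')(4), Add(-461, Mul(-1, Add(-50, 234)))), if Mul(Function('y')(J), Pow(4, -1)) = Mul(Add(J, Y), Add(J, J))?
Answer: -41280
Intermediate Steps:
Y = -2 (Y = Add(1, -3) = -2)
Function('y')(J) = Mul(8, J, Add(-2, J)) (Function('y')(J) = Mul(4, Mul(Add(J, -2), Add(J, J))) = Mul(4, Mul(Add(-2, J), Mul(2, J))) = Mul(4, Mul(2, J, Add(-2, J))) = Mul(8, J, Add(-2, J)))
Mul(Function('y')(4), Add(-461, Mul(-1, Add(-50, 234)))) = Mul(Mul(8, 4, Add(-2, 4)), Add(-461, Mul(-1, Add(-50, 234)))) = Mul(Mul(8, 4, 2), Add(-461, Mul(-1, 184))) = Mul(64, Add(-461, -184)) = Mul(64, -645) = -41280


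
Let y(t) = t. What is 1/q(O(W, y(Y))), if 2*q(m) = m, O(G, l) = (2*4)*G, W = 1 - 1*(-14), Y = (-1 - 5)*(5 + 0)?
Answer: 1/60 ≈ 0.016667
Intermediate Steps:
Y = -30 (Y = -6*5 = -30)
W = 15 (W = 1 + 14 = 15)
O(G, l) = 8*G
q(m) = m/2
1/q(O(W, y(Y))) = 1/((8*15)/2) = 1/((½)*120) = 1/60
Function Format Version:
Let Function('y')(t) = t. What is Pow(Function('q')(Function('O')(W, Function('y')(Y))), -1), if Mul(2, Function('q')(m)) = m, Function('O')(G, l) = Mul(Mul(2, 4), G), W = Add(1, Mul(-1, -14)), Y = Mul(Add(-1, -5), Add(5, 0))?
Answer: Rational(1, 60) ≈ 0.016667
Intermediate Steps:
Y = -30 (Y = Mul(-6, 5) = -30)
W = 15 (W = Add(1, 14) = 15)
Function('O')(G, l) = Mul(8, G)
Function('q')(m) = Mul(Rational(1, 2), m)
Pow(Function('q')(Function('O')(W, Function('y')(Y))), -1) = Pow(Mul(Rational(1, 2), Mul(8, 15)), -1) = Pow(Mul(Rational(1, 2), 120), -1) = Pow(60, -1) = Rational(1, 60)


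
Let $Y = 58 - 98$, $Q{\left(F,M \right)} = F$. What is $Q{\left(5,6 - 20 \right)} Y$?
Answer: $-200$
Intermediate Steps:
$Y = -40$ ($Y = 58 - 98 = -40$)
$Q{\left(5,6 - 20 \right)} Y = 5 \left(-40\right) = -200$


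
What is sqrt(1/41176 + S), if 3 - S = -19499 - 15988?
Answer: sqrt(15042995264854)/20588 ≈ 188.39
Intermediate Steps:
S = 35490 (S = 3 - (-19499 - 15988) = 3 - 1*(-35487) = 3 + 35487 = 35490)
sqrt(1/41176 + S) = sqrt(1/41176 + 35490) = sqrt(1461336241/41176) = sqrt(15042995264854)/20588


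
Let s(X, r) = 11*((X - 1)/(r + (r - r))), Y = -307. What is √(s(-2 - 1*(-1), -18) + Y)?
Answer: 8*I*√43/3 ≈ 17.487*I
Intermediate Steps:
s(X, r) = 11*(-1 + X)/r (s(X, r) = 11*((-1 + X)/(r + 0)) = 11*((-1 + X)/r) = 11*(-1 + X)/r)
√(s(-2 - 1*(-1), -18) + Y) = √(11*(-1 + (-2 - 1*(-1)))/(-18) - 307) = √(11*(-1/18)*(-1 + (-2 + 1)) - 307) = √(11*(-1/18)*(-1 - 1) - 307) = √(11*(-1/18)*(-2) - 307) = √(11/9 - 307) = √(-2752/9) = 8*I*√43/3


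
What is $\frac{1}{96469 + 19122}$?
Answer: $\frac{1}{115591} \approx 8.6512 \cdot 10^{-6}$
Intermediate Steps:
$\frac{1}{96469 + 19122} = \frac{1}{115591}$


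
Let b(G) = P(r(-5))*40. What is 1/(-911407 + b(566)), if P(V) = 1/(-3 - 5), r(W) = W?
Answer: -1/911412 ≈ -1.0972e-6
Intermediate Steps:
P(V) = -⅛ (P(V) = 1/(-8) = -⅛)
b(G) = -5 (b(G) = -⅛*40 = -5)
1/(-911407 + b(566)) = 1/(-911407 - 5) = 1/(-911412) = -1/911412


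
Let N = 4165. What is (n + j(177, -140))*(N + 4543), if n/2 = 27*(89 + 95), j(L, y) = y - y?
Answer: 86522688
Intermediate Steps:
j(L, y) = 0
n = 9936 (n = 2*(27*(89 + 95)) = 2*(27*184) = 2*4968 = 9936)
(n + j(177, -140))*(N + 4543) = (9936 + 0)*(4165 + 4543) = 9936*8708 = 86522688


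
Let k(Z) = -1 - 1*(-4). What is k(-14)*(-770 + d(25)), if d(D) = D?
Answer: -2235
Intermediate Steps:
k(Z) = 3 (k(Z) = -1 + 4 = 3)
k(-14)*(-770 + d(25)) = 3*(-770 + 25) = 3*(-745) = -2235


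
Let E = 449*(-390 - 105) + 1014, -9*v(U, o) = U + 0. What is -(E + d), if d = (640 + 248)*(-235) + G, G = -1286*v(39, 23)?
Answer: 1273045/3 ≈ 4.2435e+5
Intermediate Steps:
v(U, o) = -U/9 (v(U, o) = -(U + 0)/9 = -U/9)
G = 16718/3 (G = -(-1286)*39/9 = -1286*(-13/3) = 16718/3 ≈ 5572.7)
E = -221241 (E = 449*(-495) + 1014 = -222255 + 1014 = -221241)
d = -609322/3 (d = (640 + 248)*(-235) + 16718/3 = 888*(-235) + 16718/3 = -208680 + 16718/3 = -609322/3 ≈ -2.0311e+5)
-(E + d) = -(-221241 - 609322/3) = -1*(-1273045/3) = 1273045/3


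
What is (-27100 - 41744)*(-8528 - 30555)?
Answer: 2690630052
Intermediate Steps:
(-27100 - 41744)*(-8528 - 30555) = -68844*(-39083) = 2690630052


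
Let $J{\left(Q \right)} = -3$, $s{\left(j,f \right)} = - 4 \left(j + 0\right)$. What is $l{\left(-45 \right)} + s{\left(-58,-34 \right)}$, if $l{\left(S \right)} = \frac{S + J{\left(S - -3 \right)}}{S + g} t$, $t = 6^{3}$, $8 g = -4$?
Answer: $\frac{41848}{91} \approx 459.87$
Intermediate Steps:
$s{\left(j,f \right)} = - 4 j$
$g = - \frac{1}{2}$ ($g = \frac{1}{8} \left(-4\right) = - \frac{1}{2} \approx -0.5$)
$t = 216$
$l{\left(S \right)} = \frac{216 \left(-3 + S\right)}{- \frac{1}{2} + S}$ ($l{\left(S \right)} = \frac{S - 3}{S - \frac{1}{2}} \cdot 216 = \frac{-3 + S}{- \frac{1}{2} + S} 216 = \frac{216 \left(-3 + S\right)}{- \frac{1}{2} + S}$)
$l{\left(-45 \right)} + s{\left(-58,-34 \right)} = \frac{432 \left(-3 - 45\right)}{-1 + 2 \left(-45\right)} - -232 = 432 \frac{1}{-1 - 90} \left(-48\right) + 232 = 432 \frac{1}{-91} \left(-48\right) + 232 = 432 \left(- \frac{1}{91}\right) \left(-48\right) + 232 = \frac{20736}{91} + 232 = \frac{41848}{91}$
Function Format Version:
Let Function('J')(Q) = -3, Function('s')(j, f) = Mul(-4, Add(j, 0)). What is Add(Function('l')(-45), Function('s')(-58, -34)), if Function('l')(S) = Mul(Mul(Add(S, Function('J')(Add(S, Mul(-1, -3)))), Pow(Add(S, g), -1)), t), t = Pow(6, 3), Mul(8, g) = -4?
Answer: Rational(41848, 91) ≈ 459.87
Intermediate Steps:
Function('s')(j, f) = Mul(-4, j)
g = Rational(-1, 2) (g = Mul(Rational(1, 8), -4) = Rational(-1, 2) ≈ -0.50000)
t = 216
Function('l')(S) = Mul(216, Pow(Add(Rational(-1, 2), S), -1), Add(-3, S)) (Function('l')(S) = Mul(Mul(Add(S, -3), Pow(Add(S, Rational(-1, 2)), -1)), 216) = Mul(Mul(Add(-3, S), Pow(Add(Rational(-1, 2), S), -1)), 216) = Mul(Mul(Pow(Add(Rational(-1, 2), S), -1), Add(-3, S)), 216) = Mul(216, Pow(Add(Rational(-1, 2), S), -1), Add(-3, S)))
Add(Function('l')(-45), Function('s')(-58, -34)) = Add(Mul(432, Pow(Add(-1, Mul(2, -45)), -1), Add(-3, -45)), Mul(-4, -58)) = Add(Mul(432, Pow(Add(-1, -90), -1), -48), 232) = Add(Mul(432, Pow(-91, -1), -48), 232) = Add(Mul(432, Rational(-1, 91), -48), 232) = Add(Rational(20736, 91), 232) = Rational(41848, 91)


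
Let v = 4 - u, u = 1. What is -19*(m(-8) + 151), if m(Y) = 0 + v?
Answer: -2926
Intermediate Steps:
v = 3 (v = 4 - 1*1 = 4 - 1 = 3)
m(Y) = 3 (m(Y) = 0 + 3 = 3)
-19*(m(-8) + 151) = -19*(3 + 151) = -19*154 = -2926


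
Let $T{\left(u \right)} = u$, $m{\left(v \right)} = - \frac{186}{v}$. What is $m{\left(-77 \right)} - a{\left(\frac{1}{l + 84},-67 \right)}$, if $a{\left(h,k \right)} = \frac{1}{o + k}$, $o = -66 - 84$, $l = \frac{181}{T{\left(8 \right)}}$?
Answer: $\frac{5777}{2387} \approx 2.4202$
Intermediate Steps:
$l = \frac{181}{8} \approx 22.625$
$o = -150$
$a{\left(h,k \right)} = \frac{1}{-150 + k}$
$m{\left(-77 \right)} - a{\left(\frac{1}{l + 84},-67 \right)} = - \frac{186}{-77} - \frac{1}{-150 - 67} = \left(-186\right) \left(- \frac{1}{77}\right) - \frac{1}{-217} = \frac{186}{77} - - \frac{1}{217} = \frac{186}{77} + \frac{1}{217} = \frac{5777}{2387}$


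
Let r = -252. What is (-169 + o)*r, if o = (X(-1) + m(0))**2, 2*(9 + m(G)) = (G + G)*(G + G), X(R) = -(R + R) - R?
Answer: 33516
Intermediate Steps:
X(R) = -3*R (X(R) = -2*R - R = -3*R)
m(G) = -9 + 2*G**2 (m(G) = -9 + ((G + G)*(G + G))/2 = -9 + ((2*G)*(2*G))/2 = -9 + (4*G**2)/2 = -9 + 2*G**2)
o = 36 (o = (-3*(-1) + (-9 + 2*0**2))**2 = (3 + (-9 + 2*0))**2 = (3 + (-9 + 0))**2 = (3 - 9)**2 = (-6)**2 = 36)
(-169 + o)*r = (-169 + 36)*(-252) = -133*(-252) = 33516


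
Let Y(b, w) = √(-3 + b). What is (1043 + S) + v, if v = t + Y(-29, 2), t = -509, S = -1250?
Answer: -716 + 4*I*√2 ≈ -716.0 + 5.6569*I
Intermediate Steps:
v = -509 + 4*I*√2 (v = -509 + √(-3 - 29) = -509 + √(-32) = -509 + 4*I*√2 ≈ -509.0 + 5.6569*I)
(1043 + S) + v = (1043 - 1250) + (-509 + 4*I*√2) = -207 + (-509 + 4*I*√2) = -716 + 4*I*√2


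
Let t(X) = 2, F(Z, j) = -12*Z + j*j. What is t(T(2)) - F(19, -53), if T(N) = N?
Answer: -2579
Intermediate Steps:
F(Z, j) = j² - 12*Z (F(Z, j) = -12*Z + j² = j² - 12*Z)
t(T(2)) - F(19, -53) = 2 - ((-53)² - 12*19) = 2 - (2809 - 228) = 2 - 1*2581 = 2 - 2581 = -2579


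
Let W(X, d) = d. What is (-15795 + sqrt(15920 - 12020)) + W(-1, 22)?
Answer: -15773 + 10*sqrt(39) ≈ -15711.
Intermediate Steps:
(-15795 + sqrt(15920 - 12020)) + W(-1, 22) = (-15795 + sqrt(15920 - 12020)) + 22 = (-15795 + sqrt(3900)) + 22 = (-15795 + 10*sqrt(39)) + 22 = -15773 + 10*sqrt(39)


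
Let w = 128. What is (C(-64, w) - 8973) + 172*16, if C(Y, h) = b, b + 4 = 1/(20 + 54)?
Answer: -460649/74 ≈ -6225.0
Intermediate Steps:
b = -295/74 (b = -4 + 1/(20 + 54) = -4 + 1/74 = -295/74 ≈ -3.9865)
C(Y, h) = -295/74
(C(-64, w) - 8973) + 172*16 = (-295/74 - 8973) + 172*16 = -664297/74 + 2752 = -460649/74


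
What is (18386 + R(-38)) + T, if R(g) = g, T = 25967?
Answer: 44315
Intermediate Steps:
(18386 + R(-38)) + T = (18386 - 38) + 25967 = 18348 + 25967 = 44315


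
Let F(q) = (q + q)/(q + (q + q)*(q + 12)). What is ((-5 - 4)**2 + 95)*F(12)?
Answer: 352/49 ≈ 7.1837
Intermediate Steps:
F(q) = 2*q/(q + 2*q*(12 + q)) (F(q) = (2*q)/(q + (2*q)*(12 + q)) = (2*q)/(q + 2*q*(12 + q)) = 2*q/(q + 2*q*(12 + q)))
((-5 - 4)**2 + 95)*F(12) = ((-5 - 4)**2 + 95)*(2/(25 + 2*12)) = ((-9)**2 + 95)*(2/(25 + 24)) = (81 + 95)*(2/49) = 176*(2*(1/49)) = 176*(2/49) = 352/49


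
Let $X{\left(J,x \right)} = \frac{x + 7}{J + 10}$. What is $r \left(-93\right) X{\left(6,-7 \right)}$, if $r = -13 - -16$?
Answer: $0$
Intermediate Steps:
$X{\left(J,x \right)} = \frac{7 + x}{10 + J}$
$r = 3$ ($r = -13 + 16 = 3$)
$r \left(-93\right) X{\left(6,-7 \right)} = 3 \left(-93\right) \frac{7 - 7}{10 + 6} = - 279 \cdot \frac{1}{16} \cdot 0 = \left(-279\right) 0 = 0$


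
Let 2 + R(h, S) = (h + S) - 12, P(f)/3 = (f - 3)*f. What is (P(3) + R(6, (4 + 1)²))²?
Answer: 289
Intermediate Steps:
P(f) = 3*f*(-3 + f) (P(f) = 3*((f - 3)*f) = 3*((-3 + f)*f) = 3*(f*(-3 + f)) = 3*f*(-3 + f))
R(h, S) = -14 + S + h (R(h, S) = -2 + ((h + S) - 12) = -2 + ((S + h) - 12) = -2 + (-12 + S + h) = -14 + S + h)
(P(3) + R(6, (4 + 1)²))² = (3*3*(-3 + 3) + (-14 + (4 + 1)² + 6))² = (3*3*0 + (-14 + 5² + 6))² = (0 + (-14 + 25 + 6))² = (0 + 17)² = 17² = 289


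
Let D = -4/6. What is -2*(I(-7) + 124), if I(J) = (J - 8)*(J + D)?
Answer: -478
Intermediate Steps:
D = -⅔ (D = (⅙)*(-4) = -⅔ ≈ -0.66667)
I(J) = (-8 + J)*(-⅔ + J) (I(J) = (J - 8)*(J - ⅔) = (-8 + J)*(-⅔ + J))
-2*(I(-7) + 124) = -2*((16/3 + (-7)² - 26/3*(-7)) + 124) = -2*((16/3 + 49 + 182/3) + 124) = -2*(115 + 124) = -2*239 = -478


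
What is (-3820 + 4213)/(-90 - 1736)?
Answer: -393/1826 ≈ -0.21522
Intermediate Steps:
(-3820 + 4213)/(-90 - 1736) = 393/(-1826) = 393*(-1/1826) = -393/1826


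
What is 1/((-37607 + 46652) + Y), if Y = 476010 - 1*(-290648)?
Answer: 1/775703 ≈ 1.2892e-6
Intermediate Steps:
Y = 766658 (Y = 476010 + 290648 = 766658)
1/((-37607 + 46652) + Y) = 1/((-37607 + 46652) + 766658) = 1/(9045 + 766658) = 1/775703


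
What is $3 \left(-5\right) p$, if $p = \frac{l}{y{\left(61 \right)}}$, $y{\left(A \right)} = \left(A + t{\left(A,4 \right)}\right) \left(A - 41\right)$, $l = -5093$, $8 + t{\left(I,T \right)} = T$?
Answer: $\frac{5093}{76} \approx 67.013$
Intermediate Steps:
$t{\left(I,T \right)} = -8 + T$
$y{\left(A \right)} = \left(-41 + A\right) \left(-4 + A\right)$ ($y{\left(A \right)} = \left(A + \left(-8 + 4\right)\right) \left(A - 41\right) = \left(A - 4\right) \left(-41 + A\right) = \left(-4 + A\right) \left(-41 + A\right) = \left(-41 + A\right) \left(-4 + A\right)$)
$p = - \frac{5093}{1140}$ ($p = - \frac{5093}{164 + 61^{2} - 2745} = - \frac{5093}{164 + 3721 - 2745} = - \frac{5093}{1140} \approx -4.4675$)
$3 \left(-5\right) p = 3 \left(-5\right) \left(- \frac{5093}{1140}\right) = \left(-15\right) \left(- \frac{5093}{1140}\right) = \frac{5093}{76}$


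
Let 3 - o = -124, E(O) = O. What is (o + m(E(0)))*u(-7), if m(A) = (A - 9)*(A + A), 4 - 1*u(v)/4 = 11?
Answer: -3556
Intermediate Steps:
u(v) = -28 (u(v) = 16 - 4*11 = 16 - 44 = -28)
m(A) = 2*A*(-9 + A) (m(A) = (-9 + A)*(2*A) = 2*A*(-9 + A))
o = 127 (o = 3 - 1*(-124) = 3 + 124 = 127)
(o + m(E(0)))*u(-7) = (127 + 2*0*(-9 + 0))*(-28) = (127 + 2*0*(-9))*(-28) = (127 + 0)*(-28) = 127*(-28) = -3556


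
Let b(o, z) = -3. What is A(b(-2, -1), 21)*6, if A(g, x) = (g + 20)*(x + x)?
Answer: 4284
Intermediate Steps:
A(g, x) = 2*x*(20 + g) (A(g, x) = (20 + g)*(2*x) = 2*x*(20 + g))
A(b(-2, -1), 21)*6 = (2*21*(20 - 3))*6 = (2*21*17)*6 = 714*6 = 4284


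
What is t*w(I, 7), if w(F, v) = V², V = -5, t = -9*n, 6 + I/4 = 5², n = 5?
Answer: -1125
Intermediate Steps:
I = 76 (I = -24 + 4*5² = -24 + 4*25 = -24 + 100 = 76)
t = -45 (t = -9*5 = -45)
w(F, v) = 25 (w(F, v) = (-5)² = 25)
t*w(I, 7) = -45*25 = -1125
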